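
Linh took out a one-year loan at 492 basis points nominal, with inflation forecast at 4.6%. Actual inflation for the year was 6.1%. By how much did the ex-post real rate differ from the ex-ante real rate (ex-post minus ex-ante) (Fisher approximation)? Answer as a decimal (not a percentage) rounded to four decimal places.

Ex-ante: 4.92% − 4.6% = 0.320%
Ex-post: 4.92% − 6.1% = -1.180%
Difference (ex-post − ex-ante) = -1.5000% → -0.0150.

-0.0150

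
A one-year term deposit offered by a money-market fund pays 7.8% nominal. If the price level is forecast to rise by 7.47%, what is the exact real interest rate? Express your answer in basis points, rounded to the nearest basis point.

By the Fisher identity, 1 + r = (1 + i)/(1 + π).
1 + r = 1.07800 / 1.07470 = 1.003071
r = 1.003071 − 1 = 0.3071%, i.e. 31 basis points.

31 basis points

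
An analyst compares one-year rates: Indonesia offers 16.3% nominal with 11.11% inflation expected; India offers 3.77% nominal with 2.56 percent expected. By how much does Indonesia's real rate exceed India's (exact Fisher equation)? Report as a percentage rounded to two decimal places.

3.49%

Indonesia: (1 + 0.1630)/(1 + 0.1111) − 1 = 4.6710%
India: (1 + 0.0377)/(1 + 0.0256) − 1 = 1.1798%
Differential = 4.6710% − 1.1798% = 3.4912% → 3.49%.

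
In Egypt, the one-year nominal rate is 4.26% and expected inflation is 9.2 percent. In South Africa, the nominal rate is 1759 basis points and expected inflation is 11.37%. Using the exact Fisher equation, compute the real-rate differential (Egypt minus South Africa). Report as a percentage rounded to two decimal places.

-10.11%

Egypt: (1 + 0.0426)/(1 + 0.0920) − 1 = -4.5238%
South Africa: (1 + 0.1759)/(1 + 0.1137) − 1 = 5.5850%
Differential = -4.5238% − 5.5850% = -10.1088% → -10.11%.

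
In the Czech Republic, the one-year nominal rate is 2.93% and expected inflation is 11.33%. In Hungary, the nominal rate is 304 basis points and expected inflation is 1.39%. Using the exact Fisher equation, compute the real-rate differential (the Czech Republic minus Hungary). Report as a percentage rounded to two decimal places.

-9.17%

The Czech Republic: (1 + 0.0293)/(1 + 0.1133) − 1 = -7.5451%
Hungary: (1 + 0.0304)/(1 + 0.0139) − 1 = 1.6274%
Differential = -7.5451% − 1.6274% = -9.1725% → -9.17%.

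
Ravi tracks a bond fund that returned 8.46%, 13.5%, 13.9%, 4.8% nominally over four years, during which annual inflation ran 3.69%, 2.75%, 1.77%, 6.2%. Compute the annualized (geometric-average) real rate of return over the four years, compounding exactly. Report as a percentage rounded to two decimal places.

Nominal growth factor = 1.0846 × 1.1350 × 1.1390 × 1.0480 = 1.469435299
Price-level growth factor = 1.0369 × 1.0275 × 1.0177 × 1.0620 = 1.151497492
Real growth factor = 1.469435299 / 1.151497492 = 1.276108120
Annualized real rate = 1.276108120^(1/4) − 1 = 6.28497% → 6.28%.

6.28%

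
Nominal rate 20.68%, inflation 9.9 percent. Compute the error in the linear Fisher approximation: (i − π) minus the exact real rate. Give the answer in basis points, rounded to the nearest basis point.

Approximate: r ≈ 20.680% − 9.900% = 10.7800%
Exact: (1 + 0.2068)/(1 + 0.0990) − 1 = 9.8089%
Error = 10.7800% − 9.8089% = 0.9711% → 97 basis points.

97 basis points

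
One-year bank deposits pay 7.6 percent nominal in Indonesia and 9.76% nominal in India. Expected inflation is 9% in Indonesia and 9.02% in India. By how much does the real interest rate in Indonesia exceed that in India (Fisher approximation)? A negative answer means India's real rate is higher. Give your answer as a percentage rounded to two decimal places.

-2.14%

Indonesia: 7.6% − 9% = -1.400%
India: 9.76% − 9.02% = 0.740%
Differential = -2.140% → -2.14%.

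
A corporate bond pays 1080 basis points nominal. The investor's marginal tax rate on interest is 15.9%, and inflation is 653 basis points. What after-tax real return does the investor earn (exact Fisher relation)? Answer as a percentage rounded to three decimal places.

2.396%

After-tax nominal return = 10.8% × (1 − 0.159) = 9.0828%.
1 + r = 1.090828 / 1.06530 = 1.023963
After-tax real rate = 1.023963 − 1 → 2.396%.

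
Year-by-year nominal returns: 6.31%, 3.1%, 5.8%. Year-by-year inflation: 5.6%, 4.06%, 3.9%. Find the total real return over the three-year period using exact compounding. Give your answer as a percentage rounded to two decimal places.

Nominal growth factor = 1.0631 × 1.0310 × 1.0580 = 1.159627
Price-level growth factor = 1.0560 × 1.0406 × 1.0390 = 1.141730
Real growth factor = 1.159627 / 1.141730 = 1.015676
Total real return = 1.015676 − 1 → 1.57%.

1.57%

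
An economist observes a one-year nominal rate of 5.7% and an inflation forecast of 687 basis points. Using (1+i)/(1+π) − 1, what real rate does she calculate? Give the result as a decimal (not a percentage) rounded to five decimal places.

1 + r = 1.05700 / 1.06870 = 0.989052
r = 0.989052 − 1 = -1.0948%, i.e. -0.01095.

-0.01095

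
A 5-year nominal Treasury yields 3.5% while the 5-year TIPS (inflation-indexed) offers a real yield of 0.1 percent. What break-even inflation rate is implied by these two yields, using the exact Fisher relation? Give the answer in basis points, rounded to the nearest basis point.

340 basis points

(1 + π) = (1 + i)/(1 + r) = 1.03500 / 1.00100 = 1.033966
Break-even inflation = 1.033966 − 1 → 340 basis points.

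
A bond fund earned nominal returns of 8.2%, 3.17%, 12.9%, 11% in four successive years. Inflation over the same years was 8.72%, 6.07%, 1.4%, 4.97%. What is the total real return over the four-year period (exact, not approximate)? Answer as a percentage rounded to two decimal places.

13.97%

Nominal growth factor = 1.0820 × 1.0317 × 1.1290 × 1.1100 = 1.398935
Price-level growth factor = 1.0872 × 1.0607 × 1.0140 × 1.0497 = 1.227454
Real growth factor = 1.398935 / 1.227454 = 1.139705
Total real return = 1.139705 − 1 → 13.97%.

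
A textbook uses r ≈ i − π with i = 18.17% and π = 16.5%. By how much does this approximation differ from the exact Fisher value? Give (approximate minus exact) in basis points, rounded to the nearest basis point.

24 basis points

Approximate: r ≈ 18.170% − 16.500% = 1.6700%
Exact: (1 + 0.1817)/(1 + 0.1650) − 1 = 1.4335%
Error = 1.6700% − 1.4335% = 0.2365% → 24 basis points.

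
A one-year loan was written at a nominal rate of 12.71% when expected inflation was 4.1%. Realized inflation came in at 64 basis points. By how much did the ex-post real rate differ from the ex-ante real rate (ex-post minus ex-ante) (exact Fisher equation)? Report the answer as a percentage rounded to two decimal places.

3.72%

Ex-ante: (1 + 0.1271)/(1 + 0.0410) − 1 = 8.2709%
Ex-post: (1 + 0.1271)/(1 + 0.0064) − 1 = 11.9932%
Difference (ex-post − ex-ante) = 3.7223% → 3.72%.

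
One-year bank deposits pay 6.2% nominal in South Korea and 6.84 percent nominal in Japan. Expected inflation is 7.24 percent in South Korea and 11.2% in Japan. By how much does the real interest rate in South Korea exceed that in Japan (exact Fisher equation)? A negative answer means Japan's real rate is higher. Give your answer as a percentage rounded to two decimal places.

South Korea: (1 + 0.0620)/(1 + 0.0724) − 1 = -0.9698%
Japan: (1 + 0.0684)/(1 + 0.1120) − 1 = -3.9209%
Differential = -0.9698% − (-3.9209%) = 2.9511% → 2.95%.

2.95%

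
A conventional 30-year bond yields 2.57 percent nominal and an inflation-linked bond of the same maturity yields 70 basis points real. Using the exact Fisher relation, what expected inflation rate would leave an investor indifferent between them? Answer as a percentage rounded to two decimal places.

(1 + π) = (1 + i)/(1 + r) = 1.02570 / 1.00700 = 1.018570
Break-even inflation = 1.018570 − 1 → 1.86%.

1.86%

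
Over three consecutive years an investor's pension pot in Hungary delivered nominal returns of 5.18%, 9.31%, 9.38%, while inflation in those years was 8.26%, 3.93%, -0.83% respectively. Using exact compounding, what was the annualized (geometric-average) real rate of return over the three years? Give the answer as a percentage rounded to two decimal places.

Nominal growth factor = 1.0518 × 1.0931 × 1.0938 = 1.25756656
Price-level growth factor = 1.0826 × 1.0393 × 0.9917 = 1.11580747
Real growth factor = 1.25756656 / 1.11580747 = 1.12704619
Annualized real rate = 1.12704619^(1/3) − 1 = 4.0672% → 4.07%.

4.07%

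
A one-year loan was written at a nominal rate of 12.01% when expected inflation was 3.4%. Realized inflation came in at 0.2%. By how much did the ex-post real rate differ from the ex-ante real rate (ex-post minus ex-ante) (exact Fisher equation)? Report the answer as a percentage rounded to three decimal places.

Ex-ante: (1 + 0.1201)/(1 + 0.0340) − 1 = 8.32689%
Ex-post: (1 + 0.1201)/(1 + 0.0020) − 1 = 11.78643%
Difference (ex-post − ex-ante) = 3.45954% → 3.460%.

3.460%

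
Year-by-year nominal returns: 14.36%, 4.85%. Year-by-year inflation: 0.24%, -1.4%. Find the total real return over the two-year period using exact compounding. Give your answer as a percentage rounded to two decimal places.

21.32%

Compound the nominal returns: 1.1436 × 1.0485 = 1.199065.
Compound inflation: 1.0024 × 0.9860 = 0.988366.
Deflate: 1.199065 / 0.988366 = 1.213178.
Total real return = 1.213178 − 1 → 21.32%.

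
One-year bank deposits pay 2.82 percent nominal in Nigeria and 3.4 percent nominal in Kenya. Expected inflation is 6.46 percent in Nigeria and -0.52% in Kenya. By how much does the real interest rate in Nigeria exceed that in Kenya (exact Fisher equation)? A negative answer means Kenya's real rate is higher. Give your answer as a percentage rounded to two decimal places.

Nigeria: (1 + 0.0282)/(1 + 0.0646) − 1 = -3.4191%
Kenya: (1 + 0.0340)/(1 − 0.0052) − 1 = 3.9405%
Differential = -3.4191% − 3.9405% = -7.3596% → -7.36%.

-7.36%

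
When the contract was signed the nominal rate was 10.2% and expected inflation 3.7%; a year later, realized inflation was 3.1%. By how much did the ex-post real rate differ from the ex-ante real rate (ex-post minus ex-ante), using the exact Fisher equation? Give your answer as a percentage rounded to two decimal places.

Ex-ante: (1 + 0.1020)/(1 + 0.0370) − 1 = 6.2681%
Ex-post: (1 + 0.1020)/(1 + 0.0310) − 1 = 6.8865%
Difference (ex-post − ex-ante) = 0.6184% → 0.62%.

0.62%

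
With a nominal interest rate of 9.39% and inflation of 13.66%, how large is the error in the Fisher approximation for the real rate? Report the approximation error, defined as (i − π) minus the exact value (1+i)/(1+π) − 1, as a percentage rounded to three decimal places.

-0.513%

Approximate: r ≈ 9.390% − 13.660% = -4.2700%
Exact: (1 + 0.0939)/(1 + 0.1366) − 1 = -3.7568%
Error = -4.2700% − (-3.7568%) = -0.5132% → -0.513%.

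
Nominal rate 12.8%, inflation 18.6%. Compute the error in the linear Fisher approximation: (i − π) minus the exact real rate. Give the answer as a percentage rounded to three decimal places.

-0.910%

Approximate: r ≈ 12.800% − 18.600% = -5.8000%
Exact: (1 + 0.1280)/(1 + 0.1860) − 1 = -4.8904%
Error = -5.8000% − (-4.8904%) = -0.9096% → -0.910%.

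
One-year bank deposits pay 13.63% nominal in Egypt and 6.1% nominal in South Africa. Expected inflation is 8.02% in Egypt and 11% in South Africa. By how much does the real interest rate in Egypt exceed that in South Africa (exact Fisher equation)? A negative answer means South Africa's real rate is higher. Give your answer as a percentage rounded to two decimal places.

Egypt: (1 + 0.1363)/(1 + 0.0802) − 1 = 5.1935%
South Africa: (1 + 0.0610)/(1 + 0.1100) − 1 = -4.4144%
Differential = 5.1935% − (-4.4144%) = 9.6079% → 9.61%.

9.61%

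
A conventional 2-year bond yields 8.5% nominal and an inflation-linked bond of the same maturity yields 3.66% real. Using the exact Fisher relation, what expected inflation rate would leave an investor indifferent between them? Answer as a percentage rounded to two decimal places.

(1 + π) = (1 + i)/(1 + r) = 1.08500 / 1.03660 = 1.046691
Break-even inflation = 1.046691 − 1 → 4.67%.

4.67%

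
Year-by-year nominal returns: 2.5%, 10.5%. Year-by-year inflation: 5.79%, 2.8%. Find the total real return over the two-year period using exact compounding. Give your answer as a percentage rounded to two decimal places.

4.15%

Nominal growth factor = 1.0250 × 1.1050 = 1.132625
Price-level growth factor = 1.0579 × 1.0280 = 1.087521
Real growth factor = 1.132625 / 1.087521 = 1.041474
Total real return = 1.041474 − 1 → 4.15%.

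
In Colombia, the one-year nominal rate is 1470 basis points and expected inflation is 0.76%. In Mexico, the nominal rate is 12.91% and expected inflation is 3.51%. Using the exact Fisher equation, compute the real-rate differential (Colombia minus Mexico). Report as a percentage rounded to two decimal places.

4.75%

Colombia: (1 + 0.1470)/(1 + 0.0076) − 1 = 13.8349%
Mexico: (1 + 0.1291)/(1 + 0.0351) − 1 = 9.0812%
Differential = 13.8349% − 9.0812% = 4.7536% → 4.75%.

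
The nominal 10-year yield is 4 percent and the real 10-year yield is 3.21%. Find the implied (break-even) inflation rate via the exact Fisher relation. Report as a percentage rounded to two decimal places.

0.77%

(1 + π) = (1 + i)/(1 + r) = 1.04000 / 1.03210 = 1.007654
Break-even inflation = 1.007654 − 1 → 0.77%.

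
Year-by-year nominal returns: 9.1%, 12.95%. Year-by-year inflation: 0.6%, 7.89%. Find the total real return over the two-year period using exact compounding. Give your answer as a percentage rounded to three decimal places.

Compound the nominal returns: 1.0910 × 1.1295 = 1.2322845.
Compound inflation: 1.0060 × 1.0789 = 1.0853734.
Deflate: 1.2322845 / 1.0853734 = 1.1353554.
Total real return = 1.1353554 − 1 → 13.536%.

13.536%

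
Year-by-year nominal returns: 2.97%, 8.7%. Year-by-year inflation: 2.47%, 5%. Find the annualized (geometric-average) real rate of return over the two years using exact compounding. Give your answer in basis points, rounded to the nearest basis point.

199 basis points

Compound the nominal returns: 1.0297 × 1.0870 = 1.11928390.
Compound inflation: 1.0247 × 1.0500 = 1.07593500.
Deflate: 1.11928390 / 1.07593500 = 1.04028952.
Annualized real rate = 1.04028952^(1/2) − 1 = 1.9946% → 199 basis points.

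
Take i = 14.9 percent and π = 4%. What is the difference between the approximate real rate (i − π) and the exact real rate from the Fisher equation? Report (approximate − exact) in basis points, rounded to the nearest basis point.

42 basis points

Approximate: r ≈ 14.900% − 4.000% = 10.9000%
Exact: (1 + 0.1490)/(1 + 0.0400) − 1 = 10.4808%
Error = 10.9000% − 10.4808% = 0.4192% → 42 basis points.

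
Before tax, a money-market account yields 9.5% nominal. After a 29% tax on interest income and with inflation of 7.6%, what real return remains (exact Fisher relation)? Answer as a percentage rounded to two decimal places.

After-tax nominal return = 9.5% × (1 − 0.29) = 6.7450%.
1 + r = 1.06745 / 1.07600 = 0.992054
After-tax real rate = 0.992054 − 1 → -0.79%.

-0.79%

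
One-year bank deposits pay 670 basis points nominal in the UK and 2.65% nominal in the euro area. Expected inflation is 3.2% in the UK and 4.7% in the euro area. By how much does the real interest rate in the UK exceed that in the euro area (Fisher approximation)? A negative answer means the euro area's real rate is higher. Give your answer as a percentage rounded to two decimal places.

The UK: 6.7% − 3.2% = 3.500%
The euro area: 2.65% − 4.7% = -2.050%
Differential = 5.550% → 5.55%.

5.55%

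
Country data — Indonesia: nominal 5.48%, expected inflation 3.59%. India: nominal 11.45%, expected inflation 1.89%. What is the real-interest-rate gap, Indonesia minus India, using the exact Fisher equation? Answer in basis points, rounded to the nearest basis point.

Indonesia: (1 + 0.0548)/(1 + 0.0359) − 1 = 1.8245%
India: (1 + 0.1145)/(1 + 0.0189) − 1 = 9.3827%
Differential = 1.8245% − 9.3827% = -7.5582% → -756 basis points.

-756 basis points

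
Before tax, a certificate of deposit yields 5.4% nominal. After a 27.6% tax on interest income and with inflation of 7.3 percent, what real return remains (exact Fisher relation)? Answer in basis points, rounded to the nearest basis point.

After-tax nominal return = 5.4% × (1 − 0.276) = 3.9096%.
1 + r = 1.039096 / 1.07300 = 0.968403
After-tax real rate = 0.968403 − 1 → -316 basis points.

-316 basis points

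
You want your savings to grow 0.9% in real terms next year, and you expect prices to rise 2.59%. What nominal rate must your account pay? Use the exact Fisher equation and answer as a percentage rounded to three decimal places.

(1 + i) = (1 + r)(1 + π) = 1.00900 × 1.02590 = 1.0351331
i = 1.0351331 − 1, so the required nominal rate is 3.513%.

3.513%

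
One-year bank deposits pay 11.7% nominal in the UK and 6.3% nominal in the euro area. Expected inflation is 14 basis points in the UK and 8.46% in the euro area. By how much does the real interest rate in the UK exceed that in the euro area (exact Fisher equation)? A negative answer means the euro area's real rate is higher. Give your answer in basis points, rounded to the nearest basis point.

The UK: (1 + 0.1170)/(1 + 0.0014) − 1 = 11.5438%
The euro area: (1 + 0.0630)/(1 + 0.0846) − 1 = -1.9915%
Differential = 11.5438% − (-1.9915%) = 13.5354% → 1354 basis points.

1354 basis points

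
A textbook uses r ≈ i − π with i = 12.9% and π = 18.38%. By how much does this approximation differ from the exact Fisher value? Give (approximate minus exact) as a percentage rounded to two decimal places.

-0.85%

Approximate: r ≈ 12.900% − 18.380% = -5.4800%
Exact: (1 + 0.1290)/(1 + 0.1838) − 1 = -4.6292%
Error = -5.4800% − (-4.6292%) = -0.8508% → -0.85%.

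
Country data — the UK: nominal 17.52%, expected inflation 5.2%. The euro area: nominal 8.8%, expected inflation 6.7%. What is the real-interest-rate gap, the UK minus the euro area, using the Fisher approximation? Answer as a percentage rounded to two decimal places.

The UK: 17.52% − 5.2% = 12.320%
The euro area: 8.8% − 6.7% = 2.100%
Differential = 10.220% → 10.22%.

10.22%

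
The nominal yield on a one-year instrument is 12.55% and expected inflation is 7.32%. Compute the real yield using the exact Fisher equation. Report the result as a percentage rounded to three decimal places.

By the Fisher equation, 1 + r = (1 + i)/(1 + π).
1 + r = 1.12550 / 1.07320 = 1.048733
r = 1.048733 − 1 = 4.8733%, i.e. 4.873%.

4.873%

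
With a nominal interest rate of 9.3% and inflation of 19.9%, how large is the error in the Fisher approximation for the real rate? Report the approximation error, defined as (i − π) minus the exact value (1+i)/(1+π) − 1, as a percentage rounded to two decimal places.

-1.76%

Approximate: r ≈ 9.300% − 19.900% = -10.6000%
Exact: (1 + 0.0930)/(1 + 0.1990) − 1 = -8.8407%
Error = -10.6000% − (-8.8407%) = -1.7593% → -1.76%.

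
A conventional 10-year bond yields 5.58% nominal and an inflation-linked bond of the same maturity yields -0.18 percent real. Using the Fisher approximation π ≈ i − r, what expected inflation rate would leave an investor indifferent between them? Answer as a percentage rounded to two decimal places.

5.76%

π ≈ i − r = 5.58% − (-0.18%) → 5.76%.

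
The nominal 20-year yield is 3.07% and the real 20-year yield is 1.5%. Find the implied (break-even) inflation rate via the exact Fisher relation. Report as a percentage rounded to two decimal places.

1.55%

(1 + π) = (1 + i)/(1 + r) = 1.03070 / 1.01500 = 1.015468
Break-even inflation = 1.015468 − 1 → 1.55%.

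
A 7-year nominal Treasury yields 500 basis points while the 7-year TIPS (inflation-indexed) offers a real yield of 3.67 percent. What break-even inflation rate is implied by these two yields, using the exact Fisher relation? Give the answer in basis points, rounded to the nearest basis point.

128 basis points

(1 + π) = (1 + i)/(1 + r) = 1.05000 / 1.03670 = 1.012829
Break-even inflation = 1.012829 − 1 → 128 basis points.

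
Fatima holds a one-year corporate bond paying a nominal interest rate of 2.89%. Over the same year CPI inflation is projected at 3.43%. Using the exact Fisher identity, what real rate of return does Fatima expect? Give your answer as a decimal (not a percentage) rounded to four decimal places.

-0.0052

By the Fisher identity, 1 + r = (1 + i)/(1 + π).
1 + r = 1.02890 / 1.03430 = 0.994779
r = 0.994779 − 1 = -0.5221%, i.e. -0.0052.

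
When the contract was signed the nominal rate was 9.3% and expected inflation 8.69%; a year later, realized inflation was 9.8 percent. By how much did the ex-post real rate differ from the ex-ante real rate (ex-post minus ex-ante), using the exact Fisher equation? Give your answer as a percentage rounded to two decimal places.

Ex-ante: (1 + 0.0930)/(1 + 0.0869) − 1 = 0.5612%
Ex-post: (1 + 0.0930)/(1 + 0.0980) − 1 = -0.4554%
Difference (ex-post − ex-ante) = -1.0166% → -1.02%.

-1.02%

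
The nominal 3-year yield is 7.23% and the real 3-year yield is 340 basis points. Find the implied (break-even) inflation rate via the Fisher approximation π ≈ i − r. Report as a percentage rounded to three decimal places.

π ≈ i − r = 7.23% − 3.4% → 3.830%.

3.830%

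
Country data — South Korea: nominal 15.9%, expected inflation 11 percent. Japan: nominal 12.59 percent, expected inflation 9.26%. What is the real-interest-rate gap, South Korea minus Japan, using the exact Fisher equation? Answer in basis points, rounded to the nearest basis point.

137 basis points

South Korea: (1 + 0.1590)/(1 + 0.1100) − 1 = 4.4144%
Japan: (1 + 0.1259)/(1 + 0.0926) − 1 = 3.0478%
Differential = 4.4144% − 3.0478% = 1.3666% → 137 basis points.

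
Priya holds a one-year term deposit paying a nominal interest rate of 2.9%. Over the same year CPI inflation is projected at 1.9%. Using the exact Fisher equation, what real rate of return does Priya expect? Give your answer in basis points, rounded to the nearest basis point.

1 + r = 1.02900 / 1.01900 = 1.009814
r = 1.009814 − 1 = 0.9814%, i.e. 98 basis points.

98 basis points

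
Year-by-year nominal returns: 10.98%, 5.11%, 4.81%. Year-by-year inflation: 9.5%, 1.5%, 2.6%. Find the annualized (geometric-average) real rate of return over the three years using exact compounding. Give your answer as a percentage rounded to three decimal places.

Compound the nominal returns: 1.1098 × 1.0511 × 1.0481 = 1.22261995.
Compound inflation: 1.0950 × 1.0150 × 1.0260 = 1.14032205.
Deflate: 1.22261995 / 1.14032205 = 1.07217075.
Annualized real rate = 1.07217075^(1/3) − 1 = 2.3500% → 2.350%.

2.350%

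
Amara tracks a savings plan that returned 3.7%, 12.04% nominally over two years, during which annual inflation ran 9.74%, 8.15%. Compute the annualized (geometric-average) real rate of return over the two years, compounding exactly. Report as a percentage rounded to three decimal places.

Nominal growth factor = 1.0370 × 1.1204 = 1.16185480
Price-level growth factor = 1.0974 × 1.0815 = 1.18683810
Real growth factor = 1.16185480 / 1.18683810 = 0.97894970
Annualized real rate = 0.97894970^(1/2) − 1 = -1.0581% → -1.058%.

-1.058%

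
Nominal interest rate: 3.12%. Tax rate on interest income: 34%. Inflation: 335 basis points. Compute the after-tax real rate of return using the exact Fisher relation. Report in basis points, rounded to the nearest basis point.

After-tax nominal return = 3.12% × (1 − 0.34) = 2.0592%.
1 + r = 1.020592 / 1.03350 = 0.987510
After-tax real rate = 0.987510 − 1 → -125 basis points.

-125 basis points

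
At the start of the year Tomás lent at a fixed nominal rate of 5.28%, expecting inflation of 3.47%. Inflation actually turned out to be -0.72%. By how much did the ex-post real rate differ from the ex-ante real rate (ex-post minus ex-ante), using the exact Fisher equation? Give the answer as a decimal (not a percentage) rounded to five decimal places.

0.04294

Ex-ante: (1 + 0.0528)/(1 + 0.0347) − 1 = 1.7493%
Ex-post: (1 + 0.0528)/(1 − 0.0072) − 1 = 6.0435%
Difference (ex-post − ex-ante) = 4.2942% → 0.04294.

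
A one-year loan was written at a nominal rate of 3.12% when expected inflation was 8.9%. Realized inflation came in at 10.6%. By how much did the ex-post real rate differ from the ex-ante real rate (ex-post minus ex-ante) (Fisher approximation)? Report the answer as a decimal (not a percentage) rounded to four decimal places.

-0.0170

Ex-ante: 3.12% − 8.9% = -5.780%
Ex-post: 3.12% − 10.6% = -7.480%
Difference (ex-post − ex-ante) = -1.7000% → -0.0170.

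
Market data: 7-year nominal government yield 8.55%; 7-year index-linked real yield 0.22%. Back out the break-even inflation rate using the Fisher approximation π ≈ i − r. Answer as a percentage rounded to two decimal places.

8.33%

π ≈ i − r = 8.55% − 0.22% → 8.33%.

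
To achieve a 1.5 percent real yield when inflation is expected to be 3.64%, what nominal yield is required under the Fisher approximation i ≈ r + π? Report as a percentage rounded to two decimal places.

i ≈ r + π = 1.5% + 3.64% = 5.14%.

5.14%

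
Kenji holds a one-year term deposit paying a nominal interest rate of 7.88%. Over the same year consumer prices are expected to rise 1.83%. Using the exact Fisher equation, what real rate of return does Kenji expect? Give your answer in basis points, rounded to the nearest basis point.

By the Fisher equation, 1 + r = (1 + i)/(1 + π).
1 + r = 1.07880 / 1.01830 = 1.059413
r = 1.059413 − 1 = 5.9413%, i.e. 594 basis points.

594 basis points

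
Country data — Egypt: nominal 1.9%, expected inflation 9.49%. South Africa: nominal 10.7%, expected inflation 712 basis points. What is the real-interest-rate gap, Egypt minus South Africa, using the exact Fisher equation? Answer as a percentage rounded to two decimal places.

Egypt: (1 + 0.0190)/(1 + 0.0949) − 1 = -6.9321%
South Africa: (1 + 0.1070)/(1 + 0.0712) − 1 = 3.3420%
Differential = -6.9321% − 3.3420% = -10.2742% → -10.27%.

-10.27%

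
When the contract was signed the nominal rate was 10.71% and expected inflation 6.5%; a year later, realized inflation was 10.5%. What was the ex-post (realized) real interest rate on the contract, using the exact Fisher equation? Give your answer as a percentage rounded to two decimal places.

0.19%

Ex-post: (1 + 0.1071)/(1 + 0.1050) − 1 = 0.1900%
So the realized real rate is 0.19%.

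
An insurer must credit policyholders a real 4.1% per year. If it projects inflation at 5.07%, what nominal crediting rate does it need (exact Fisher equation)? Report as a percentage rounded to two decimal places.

9.38%

(1 + i) = (1 + r)(1 + π) = 1.04100 × 1.05070 = 1.0937787
i = 1.0937787 − 1, so the required nominal rate is 9.38%.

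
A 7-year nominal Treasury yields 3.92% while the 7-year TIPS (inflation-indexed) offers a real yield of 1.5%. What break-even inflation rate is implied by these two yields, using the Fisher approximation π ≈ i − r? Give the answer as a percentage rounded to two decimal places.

2.42%

π ≈ i − r = 3.92% − 1.5% → 2.42%.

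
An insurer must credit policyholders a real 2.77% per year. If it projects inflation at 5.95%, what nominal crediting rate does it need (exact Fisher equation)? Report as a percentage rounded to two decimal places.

(1 + i) = (1 + r)(1 + π) = 1.02770 × 1.05950 = 1.08884815
i = 1.08884815 − 1, so the required nominal rate is 8.88%.

8.88%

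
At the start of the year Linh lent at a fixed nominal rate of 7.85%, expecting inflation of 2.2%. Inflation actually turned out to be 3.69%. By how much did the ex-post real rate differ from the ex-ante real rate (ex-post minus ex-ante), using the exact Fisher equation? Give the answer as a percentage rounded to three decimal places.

-1.516%

Ex-ante: (1 + 0.0785)/(1 + 0.0220) − 1 = 5.5284%
Ex-post: (1 + 0.0785)/(1 + 0.0369) − 1 = 4.0120%
Difference (ex-post − ex-ante) = -1.5164% → -1.516%.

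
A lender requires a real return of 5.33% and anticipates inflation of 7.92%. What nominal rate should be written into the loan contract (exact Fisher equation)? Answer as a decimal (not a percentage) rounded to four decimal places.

(1 + i) = (1 + r)(1 + π) = 1.05330 × 1.07920 = 1.13672136
i = 1.13672136 − 1, so the required nominal rate is 0.1367.

0.1367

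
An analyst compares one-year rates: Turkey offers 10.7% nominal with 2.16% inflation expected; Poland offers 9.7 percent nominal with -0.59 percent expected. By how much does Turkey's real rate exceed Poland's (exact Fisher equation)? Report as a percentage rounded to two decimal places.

Turkey: (1 + 0.1070)/(1 + 0.0216) − 1 = 8.3594%
Poland: (1 + 0.0970)/(1 − 0.0059) − 1 = 10.3511%
Differential = 8.3594% − 10.3511% = -1.9916% → -1.99%.

-1.99%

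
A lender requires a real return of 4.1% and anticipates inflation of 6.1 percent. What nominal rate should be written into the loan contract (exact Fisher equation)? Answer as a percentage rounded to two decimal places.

(1 + i) = (1 + r)(1 + π) = 1.04100 × 1.06100 = 1.104501
i = 1.104501 − 1, so the required nominal rate is 10.45%.

10.45%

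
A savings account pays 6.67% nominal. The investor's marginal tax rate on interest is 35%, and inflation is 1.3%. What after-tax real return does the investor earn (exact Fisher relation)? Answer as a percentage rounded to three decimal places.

2.997%

After-tax nominal return = 6.67% × (1 − 0.35) = 4.3355%.
1 + r = 1.043355 / 1.01300 = 1.0299654
After-tax real rate = 1.0299654 − 1 → 2.997%.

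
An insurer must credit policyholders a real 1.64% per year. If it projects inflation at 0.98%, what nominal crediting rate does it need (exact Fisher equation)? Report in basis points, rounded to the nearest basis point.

264 basis points

(1 + i) = (1 + r)(1 + π) = 1.01640 × 1.00980 = 1.02636072
i = 1.02636072 − 1, so the required nominal rate is 264 basis points.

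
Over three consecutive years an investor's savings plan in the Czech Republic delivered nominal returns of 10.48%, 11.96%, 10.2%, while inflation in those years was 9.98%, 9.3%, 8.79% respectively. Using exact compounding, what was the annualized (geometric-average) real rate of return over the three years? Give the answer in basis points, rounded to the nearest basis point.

139 basis points

Compound the nominal returns: 1.1048 × 1.1196 × 1.1020 = 1.36310136.
Compound inflation: 1.0998 × 1.0930 × 1.0879 = 1.30774436.
Deflate: 1.36310136 / 1.30774436 = 1.04233014.
Annualized real rate = 1.04233014^(1/3) − 1 = 1.3916% → 139 basis points.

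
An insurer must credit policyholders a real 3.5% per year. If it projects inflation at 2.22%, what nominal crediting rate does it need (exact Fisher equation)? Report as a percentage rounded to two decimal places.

(1 + i) = (1 + r)(1 + π) = 1.03500 × 1.02220 = 1.057977
i = 1.057977 − 1, so the required nominal rate is 5.80%.

5.80%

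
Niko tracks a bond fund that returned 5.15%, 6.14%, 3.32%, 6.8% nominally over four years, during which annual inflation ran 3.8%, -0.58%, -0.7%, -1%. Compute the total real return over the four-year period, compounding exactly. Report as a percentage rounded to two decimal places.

Nominal growth factor = 1.0515 × 1.0614 × 1.0332 × 1.0680 = 1.231527
Price-level growth factor = 1.0380 × 0.9942 × 0.9930 × 0.9900 = 1.014508
Real growth factor = 1.231527 / 1.014508 = 1.213915
Total real return = 1.213915 − 1 → 21.39%.

21.39%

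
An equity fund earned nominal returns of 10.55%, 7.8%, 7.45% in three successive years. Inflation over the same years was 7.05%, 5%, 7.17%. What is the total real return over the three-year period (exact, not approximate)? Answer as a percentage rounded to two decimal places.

6.30%

Compound the nominal returns: 1.1055 × 1.0780 × 1.0745 = 1.280513.
Compound inflation: 1.0705 × 1.0500 × 1.0717 = 1.204618.
Deflate: 1.280513 / 1.204618 = 1.063004.
Total real return = 1.063004 − 1 → 6.30%.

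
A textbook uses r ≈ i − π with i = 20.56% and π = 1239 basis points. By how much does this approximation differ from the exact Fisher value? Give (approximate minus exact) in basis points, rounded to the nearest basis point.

90 basis points

Approximate: r ≈ 20.560% − 12.390% = 8.1700%
Exact: (1 + 0.2056)/(1 + 0.1239) − 1 = 7.2693%
Error = 8.1700% − 7.2693% = 0.9007% → 90 basis points.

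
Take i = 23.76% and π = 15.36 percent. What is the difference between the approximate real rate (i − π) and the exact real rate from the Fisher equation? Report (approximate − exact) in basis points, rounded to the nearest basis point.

Approximate: r ≈ 23.760% − 15.360% = 8.4000%
Exact: (1 + 0.2376)/(1 + 0.1536) − 1 = 7.2816%
Error = 8.4000% − 7.2816% = 1.1184% → 112 basis points.

112 basis points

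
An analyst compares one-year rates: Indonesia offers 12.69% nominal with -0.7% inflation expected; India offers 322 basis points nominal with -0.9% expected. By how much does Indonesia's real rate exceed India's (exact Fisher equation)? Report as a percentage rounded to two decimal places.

9.33%

Indonesia: (1 + 0.1269)/(1 − 0.0070) − 1 = 13.4844%
India: (1 + 0.0322)/(1 − 0.0090) − 1 = 4.1574%
Differential = 13.4844% − 4.1574% = 9.3270% → 9.33%.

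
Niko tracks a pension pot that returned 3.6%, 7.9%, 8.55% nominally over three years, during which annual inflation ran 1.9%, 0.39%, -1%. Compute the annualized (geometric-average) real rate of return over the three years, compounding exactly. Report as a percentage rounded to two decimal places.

Compound the nominal returns: 1.0360 × 1.0790 × 1.0855 = 1.21341966.
Compound inflation: 1.0190 × 1.0039 × 0.9900 = 1.01274436.
Deflate: 1.21341966 / 1.01274436 = 1.19815001.
Annualized real rate = 1.19815001^(1/3) − 1 = 6.2112% → 6.21%.

6.21%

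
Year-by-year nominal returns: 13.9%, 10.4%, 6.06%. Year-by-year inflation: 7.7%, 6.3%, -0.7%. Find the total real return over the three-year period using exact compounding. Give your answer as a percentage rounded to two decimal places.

17.31%

Nominal growth factor = 1.1390 × 1.1040 × 1.0606 = 1.333658
Price-level growth factor = 1.0770 × 1.0630 × 0.9930 = 1.136837
Real growth factor = 1.333658 / 1.136837 = 1.173130
Total real return = 1.173130 − 1 → 17.31%.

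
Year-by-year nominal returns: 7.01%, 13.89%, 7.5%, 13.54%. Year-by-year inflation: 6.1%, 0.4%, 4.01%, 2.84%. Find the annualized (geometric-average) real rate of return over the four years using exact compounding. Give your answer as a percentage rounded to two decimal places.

Nominal growth factor = 1.0701 × 1.1389 × 1.0750 × 1.1354 = 1.48753540
Price-level growth factor = 1.0610 × 1.0040 × 1.0401 × 1.0284 = 1.13942636
Real growth factor = 1.48753540 / 1.13942636 = 1.30551255
Annualized real rate = 1.30551255^(1/4) − 1 = 6.8920% → 6.89%.

6.89%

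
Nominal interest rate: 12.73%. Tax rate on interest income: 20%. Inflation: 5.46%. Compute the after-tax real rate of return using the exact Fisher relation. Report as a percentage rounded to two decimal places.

4.48%

After-tax nominal return = 12.73% × (1 − 0.2) = 10.1840%.
1 + r = 1.10184 / 1.05460 = 1.044794
After-tax real rate = 1.044794 − 1 → 4.48%.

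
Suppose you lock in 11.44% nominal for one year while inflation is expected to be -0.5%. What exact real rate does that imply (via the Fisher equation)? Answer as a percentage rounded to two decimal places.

1 + r = 1.11440 / 0.99500 = 1.120000
r = 1.120000 − 1 = 12.0000%, i.e. 12.00%.

12.00%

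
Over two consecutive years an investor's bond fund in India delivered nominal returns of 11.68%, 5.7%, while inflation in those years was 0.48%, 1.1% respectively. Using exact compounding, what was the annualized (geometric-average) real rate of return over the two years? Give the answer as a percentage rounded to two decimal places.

7.80%

Nominal growth factor = 1.1168 × 1.0570 = 1.18045760
Price-level growth factor = 1.0048 × 1.0110 = 1.01585280
Real growth factor = 1.18045760 / 1.01585280 = 1.16203607
Annualized real rate = 1.16203607^(1/2) − 1 = 7.7978% → 7.80%.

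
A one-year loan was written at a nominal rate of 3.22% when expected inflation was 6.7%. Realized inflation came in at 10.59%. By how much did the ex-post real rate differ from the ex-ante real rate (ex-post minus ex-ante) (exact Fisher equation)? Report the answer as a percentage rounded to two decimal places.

-3.40%

Ex-ante: (1 + 0.0322)/(1 + 0.0670) − 1 = -3.2615%
Ex-post: (1 + 0.0322)/(1 + 0.1059) − 1 = -6.6643%
Difference (ex-post − ex-ante) = -3.4028% → -3.40%.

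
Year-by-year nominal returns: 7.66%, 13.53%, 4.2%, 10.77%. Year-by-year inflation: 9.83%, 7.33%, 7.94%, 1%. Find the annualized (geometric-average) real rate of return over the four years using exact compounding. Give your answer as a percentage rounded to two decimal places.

Nominal growth factor = 1.0766 × 1.1353 × 1.0420 × 1.1077 = 1.41076569
Price-level growth factor = 1.0983 × 1.0733 × 1.0794 × 1.0100 = 1.28512656
Real growth factor = 1.41076569 / 1.28512656 = 1.09776401
Annualized real rate = 1.09776401^(1/4) − 1 = 2.3593% → 2.36%.

2.36%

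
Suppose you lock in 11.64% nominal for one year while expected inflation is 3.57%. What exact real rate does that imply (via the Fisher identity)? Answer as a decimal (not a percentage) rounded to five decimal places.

0.07792

By the Fisher identity, 1 + r = (1 + i)/(1 + π).
1 + r = 1.11640 / 1.03570 = 1.077918
r = 1.077918 − 1 = 7.7918%, i.e. 0.07792.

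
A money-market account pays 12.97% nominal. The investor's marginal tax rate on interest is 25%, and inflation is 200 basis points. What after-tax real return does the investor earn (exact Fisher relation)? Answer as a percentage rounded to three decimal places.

After-tax nominal return = 12.97% × (1 − 0.25) = 9.7275%.
1 + r = 1.097275 / 1.02000 = 1.075760
After-tax real rate = 1.075760 − 1 → 7.576%.

7.576%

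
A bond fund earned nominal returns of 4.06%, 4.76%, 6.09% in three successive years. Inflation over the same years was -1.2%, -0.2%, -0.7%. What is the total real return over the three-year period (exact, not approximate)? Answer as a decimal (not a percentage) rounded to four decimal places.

Nominal growth factor = 1.0406 × 1.0476 × 1.0609 = 1.156522
Price-level growth factor = 0.9880 × 0.9980 × 0.9930 = 0.979122
Real growth factor = 1.156522 / 0.979122 = 1.181183
Total real return = 1.181183 − 1 → 0.1812.

0.1812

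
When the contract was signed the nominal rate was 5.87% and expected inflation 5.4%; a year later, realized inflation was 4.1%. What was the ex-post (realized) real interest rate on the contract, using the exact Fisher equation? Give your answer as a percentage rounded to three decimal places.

1.700%

Ex-post: (1 + 0.0587)/(1 + 0.0410) − 1 = 1.7003%
So the realized real rate is 1.700%.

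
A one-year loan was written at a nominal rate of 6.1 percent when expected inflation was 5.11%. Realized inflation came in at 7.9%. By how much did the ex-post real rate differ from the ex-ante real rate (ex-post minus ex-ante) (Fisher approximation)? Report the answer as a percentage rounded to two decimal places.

Ex-ante: 6.1% − 5.11% = 0.990%
Ex-post: 6.1% − 7.9% = -1.800%
Difference (ex-post − ex-ante) = -2.7900% → -2.79%.

-2.79%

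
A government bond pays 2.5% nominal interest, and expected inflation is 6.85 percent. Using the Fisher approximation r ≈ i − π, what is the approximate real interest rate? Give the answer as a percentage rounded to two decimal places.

-4.35%

r ≈ i − π = 2.5% − 6.85% = -4.35%.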